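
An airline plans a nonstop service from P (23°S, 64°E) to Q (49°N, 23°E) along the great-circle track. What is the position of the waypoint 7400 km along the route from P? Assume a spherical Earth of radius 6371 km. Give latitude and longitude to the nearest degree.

≈ (37°N, 34°E)

The haversine formula gives a central angle δ ≈ 1.409 rad (80.7°) between the endpoints. The total great-circle distance is δ·R ≈ 1.409 × 6371 ≈ 8978 km, so the target fraction is f = 7400/8978 ≈ 0.824.
Interpolate at f ≈ 0.824 with slerp weights a = sin((1−f)δ)/sin δ ≈ 0.248, b = sin(fδ)/sin δ ≈ 0.930.
p = a·p₁ + b·p₂ ≈ (0.662, 0.444, 0.604); φ = arcsin(p_z) ≈ 37.19°, λ = atan2(p_y, p_x) ≈ 33.85°.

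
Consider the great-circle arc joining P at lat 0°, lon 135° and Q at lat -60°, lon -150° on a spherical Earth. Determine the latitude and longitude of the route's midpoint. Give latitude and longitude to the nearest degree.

Convert each endpoint to a unit vector on the sphere (x = cos φ cos λ, y = cos φ sin λ, z = sin φ).
The central angle between the endpoints is δ = arccos(p₁·p₂) ≈ 1.441 rad (82.6°).
Interpolate at f = 1/2 with slerp weights a = sin((1−f)δ)/sin δ ≈ 0.665, b = sin(fδ)/sin δ ≈ 0.665.
p = a·p₁ + b·p₂ ≈ (-0.759, 0.304, -0.576); φ = arcsin(p_z) ≈ -35.19°, λ = atan2(p_y, p_x) ≈ 158.15°.

≈ lat -35°, lon 158°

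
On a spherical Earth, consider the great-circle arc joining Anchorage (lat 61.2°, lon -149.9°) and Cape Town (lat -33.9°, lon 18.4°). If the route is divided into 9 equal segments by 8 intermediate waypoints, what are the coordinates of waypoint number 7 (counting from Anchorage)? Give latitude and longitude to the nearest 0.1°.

Write both endpoints as unit vectors p₁, p₂ with components (cos φ cos λ, cos φ sin λ, sin φ).
The central angle between the endpoints is δ = arccos(p₁·p₂) ≈ 2.647 rad (151.7°).
Interpolate at f = 7/9 with slerp weights a = sin((1−f)δ)/sin δ ≈ 1.170, b = sin(fδ)/sin δ ≈ 1.862.
p = a·p₁ + b·p₂ ≈ (0.979, 0.205, -0.013); φ = arcsin(p_z) ≈ -0.76°, λ = atan2(p_y, p_x) ≈ 11.84°.

≈ lat -0.8°, lon 11.8°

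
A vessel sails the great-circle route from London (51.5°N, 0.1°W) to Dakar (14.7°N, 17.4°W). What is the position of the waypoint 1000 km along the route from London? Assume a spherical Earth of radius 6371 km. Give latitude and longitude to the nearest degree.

Write both endpoints as unit vectors p₁, p₂ with components (cos φ cos λ, cos φ sin λ, sin φ).
The central angle between the endpoints is δ = arccos(p₁·p₂) ≈ 0.686 rad (39.3°). The total great-circle distance is δ·R ≈ 0.686 × 6371 ≈ 4373 km, so the target fraction is f = 1000/4373 ≈ 0.229.
Interpolate at f ≈ 0.229 with slerp weights a = sin((1−f)δ)/sin δ ≈ 0.797, b = sin(fδ)/sin δ ≈ 0.247.
p = a·p₁ + b·p₂ ≈ (0.724, -0.072, 0.686); φ = arcsin(p_z) ≈ 43.34°, λ = atan2(p_y, p_x) ≈ -5.70°.

≈ (43°N, 6°W)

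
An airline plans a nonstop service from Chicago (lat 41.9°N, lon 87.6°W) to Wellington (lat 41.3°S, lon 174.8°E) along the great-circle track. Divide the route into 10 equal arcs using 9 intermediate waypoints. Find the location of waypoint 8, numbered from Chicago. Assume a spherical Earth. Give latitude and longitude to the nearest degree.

≈ lat 26°S, lon 162°W

Convert each endpoint to a unit vector on the sphere (x = cos φ cos λ, y = cos φ sin λ, z = sin φ).
The central angle between the endpoints is δ = arccos(p₁·p₂) ≈ 2.111 rad (121.0°).
Interpolate at f = 8/10 with slerp weights a = sin((1−f)δ)/sin δ ≈ 0.478, b = sin(fδ)/sin δ ≈ 1.158.
p = a·p₁ + b·p₂ ≈ (-0.852, -0.277, -0.445); φ = arcsin(p_z) ≈ -26.43°, λ = atan2(p_y, p_x) ≈ -162.00°.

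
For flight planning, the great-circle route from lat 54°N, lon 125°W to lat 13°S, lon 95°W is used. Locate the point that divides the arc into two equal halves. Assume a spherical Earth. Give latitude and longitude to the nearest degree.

≈ lat 21°N, lon 106°W

Convert each endpoint to a unit vector on the sphere (x = cos φ cos λ, y = cos φ sin λ, z = sin φ).
The central angle between the endpoints is δ = arccos(p₁·p₂) ≈ 1.251 rad (71.7°).
Interpolate at f = 1/2 with slerp weights a = sin((1−f)δ)/sin δ ≈ 0.617, b = sin(fδ)/sin δ ≈ 0.617.
p = a·p₁ + b·p₂ ≈ (-0.260, -0.896, 0.360); φ = arcsin(p_z) ≈ 21.12°, λ = atan2(p_y, p_x) ≈ -106.21°.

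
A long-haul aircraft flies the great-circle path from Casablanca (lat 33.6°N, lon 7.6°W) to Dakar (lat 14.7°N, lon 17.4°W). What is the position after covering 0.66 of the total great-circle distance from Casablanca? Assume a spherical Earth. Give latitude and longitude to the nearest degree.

≈ lat 21°N, lon 14°W

Convert each endpoint to a unit vector on the sphere (x = cos φ cos λ, y = cos φ sin λ, z = sin φ).
The central angle between the endpoints is δ = arccos(p₁·p₂) ≈ 0.364 rad (20.9°).
Interpolate at f = 0.66 with slerp weights a = sin((1−f)δ)/sin δ ≈ 0.347, b = sin(fδ)/sin δ ≈ 0.668.
p = a·p₁ + b·p₂ ≈ (0.903, -0.232, 0.361); φ = arcsin(p_z) ≈ 21.19°, λ = atan2(p_y, p_x) ≈ -14.38°.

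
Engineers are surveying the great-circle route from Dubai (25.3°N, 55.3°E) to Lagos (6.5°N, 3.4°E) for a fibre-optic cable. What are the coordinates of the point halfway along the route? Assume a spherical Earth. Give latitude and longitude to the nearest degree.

Write both endpoints as unit vectors p₁, p₂ with components (cos φ cos λ, cos φ sin λ, sin φ).
The central angle between the endpoints is δ = arccos(p₁·p₂) ≈ 0.924 rad (52.9°).
Interpolate at f = 1/2 with slerp weights a = sin((1−f)δ)/sin δ ≈ 0.559, b = sin(fδ)/sin δ ≈ 0.559.
p = a·p₁ + b·p₂ ≈ (0.841, 0.448, 0.302); φ = arcsin(p_z) ≈ 17.57°, λ = atan2(p_y, p_x) ≈ 28.04°.

≈ (18°N, 28°E)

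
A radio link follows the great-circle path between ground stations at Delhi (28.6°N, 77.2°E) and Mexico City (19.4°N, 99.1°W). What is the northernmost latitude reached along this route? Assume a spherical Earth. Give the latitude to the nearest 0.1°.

≈ 85.9°N

The great circle lies in the plane with unit normal n̂ = (p₁ × p₂)/|p₁ × p₂|.
Here n̂_z ≈ -0.072; the vertex latitude is φ_max = arccos|n̂_z| ≈ 85.9°.
Check via Clairaut: cos φ_max = |cos φ₁| · sin C = cos(28.6°)·sin(4.7°) ≈ 0.072, again giving ≈ 85.9°.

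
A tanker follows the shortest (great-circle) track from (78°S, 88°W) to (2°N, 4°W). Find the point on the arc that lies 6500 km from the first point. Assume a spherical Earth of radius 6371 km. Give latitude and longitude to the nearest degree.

≈ (29°S, 11°W)

From cos δ = sin φ₁ sin φ₂ + cos φ₁ cos φ₂ cos Δλ, the central angle is δ ≈ 1.583 rad (90.7°). The total great-circle distance is δ·R ≈ 1.583 × 6371 ≈ 10087 km, so the target fraction is f = 6500/10087 ≈ 0.644.
Interpolate at f ≈ 0.644 with slerp weights a = sin((1−f)δ)/sin δ ≈ 0.534, b = sin(fδ)/sin δ ≈ 0.852.
p = a·p₁ + b·p₂ ≈ (0.854, -0.170, -0.492); φ = arcsin(p_z) ≈ -29.49°, λ = atan2(p_y, p_x) ≈ -11.28°.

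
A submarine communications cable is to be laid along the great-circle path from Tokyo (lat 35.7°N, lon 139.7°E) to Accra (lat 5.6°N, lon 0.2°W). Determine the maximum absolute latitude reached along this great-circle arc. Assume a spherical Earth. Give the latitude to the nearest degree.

The great circle lies in the plane with unit normal n̂ = (p₁ × p₂)/|p₁ × p₂|.
Here n̂_z ≈ -0.629; the vertex latitude is φ_max = arccos|n̂_z| ≈ 51.0°.
Check via Clairaut: cos φ_max = |cos φ₁| · sin C = cos(35.7°)·sin(50.8°) ≈ 0.629, again giving ≈ 51.0°.

≈ 51°N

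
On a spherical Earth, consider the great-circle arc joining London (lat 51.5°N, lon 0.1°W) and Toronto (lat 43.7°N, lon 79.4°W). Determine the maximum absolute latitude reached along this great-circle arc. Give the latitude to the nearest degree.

The great circle lies in the plane with unit normal n̂ = (p₁ × p₂)/|p₁ × p₂|.
Here n̂_z ≈ -0.566; the vertex latitude is φ_max = arccos|n̂_z| ≈ 55.5°.

≈ 56°N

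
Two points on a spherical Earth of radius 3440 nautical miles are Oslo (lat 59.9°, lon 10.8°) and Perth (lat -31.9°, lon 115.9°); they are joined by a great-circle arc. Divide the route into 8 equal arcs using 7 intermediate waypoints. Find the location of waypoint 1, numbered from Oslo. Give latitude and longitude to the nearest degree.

Convert each endpoint to a unit vector on the sphere (x = cos φ cos λ, y = cos φ sin λ, z = sin φ).
The central angle between the endpoints is δ = arccos(p₁·p₂) ≈ 2.175 rad (124.6°).
Interpolate at f = 1/8 with slerp weights a = sin((1−f)δ)/sin δ ≈ 1.149, b = sin(fδ)/sin δ ≈ 0.326.
p = a·p₁ + b·p₂ ≈ (0.445, 0.357, 0.821); φ = arcsin(p_z) ≈ 55.22°, λ = atan2(p_y, p_x) ≈ 38.76°.

≈ lat 55°, lon 39°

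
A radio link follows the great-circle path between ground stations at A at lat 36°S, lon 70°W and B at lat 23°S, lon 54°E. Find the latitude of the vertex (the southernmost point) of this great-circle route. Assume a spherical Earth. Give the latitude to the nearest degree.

The great circle lies in the plane with unit normal n̂ = (p₁ × p₂)/|p₁ × p₂|.
Here n̂_z ≈ +0.628; the vertex latitude is φ_max = arccos|n̂_z| ≈ 51.1°.
Check via Clairaut: cos φ_max = |cos φ₁| · sin C = cos(36.0°)·sin(129.0°) ≈ 0.628, again giving ≈ 51.1°.

≈ 51°S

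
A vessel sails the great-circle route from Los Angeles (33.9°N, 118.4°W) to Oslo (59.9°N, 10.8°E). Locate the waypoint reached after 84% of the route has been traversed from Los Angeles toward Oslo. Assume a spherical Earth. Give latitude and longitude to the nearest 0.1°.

From cos δ = sin φ₁ sin φ₂ + cos φ₁ cos φ₂ cos Δλ, the central angle is δ ≈ 1.350 rad (77.3°).
Interpolate at f = 0.84 with slerp weights a = sin((1−f)δ)/sin δ ≈ 0.220, b = sin(fδ)/sin δ ≈ 0.929.
p = a·p₁ + b·p₂ ≈ (0.371, -0.073, 0.926); φ = arcsin(p_z) ≈ 67.80°, λ = atan2(p_y, p_x) ≈ -11.15°.

≈ (67.8°N, 11.2°W)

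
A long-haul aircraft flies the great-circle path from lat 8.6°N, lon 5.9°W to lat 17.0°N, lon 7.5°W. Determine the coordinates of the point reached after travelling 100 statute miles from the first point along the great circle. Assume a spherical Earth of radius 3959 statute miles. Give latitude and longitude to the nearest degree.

From cos δ = sin φ₁ sin φ₂ + cos φ₁ cos φ₂ cos Δλ, the central angle is δ ≈ 0.149 rad (8.5°). The total great-circle distance is δ·R ≈ 0.149 × 3959 ≈ 590 mi, so the target fraction is f = 100/590 ≈ 0.169.
Interpolate at f ≈ 0.169 with slerp weights a = sin((1−f)δ)/sin δ ≈ 0.832, b = sin(fδ)/sin δ ≈ 0.170.
p = a·p₁ + b·p₂ ≈ (0.979, -0.106, 0.174); φ = arcsin(p_z) ≈ 10.02°, λ = atan2(p_y, p_x) ≈ -6.16°.

≈ lat 10°N, lon 6°W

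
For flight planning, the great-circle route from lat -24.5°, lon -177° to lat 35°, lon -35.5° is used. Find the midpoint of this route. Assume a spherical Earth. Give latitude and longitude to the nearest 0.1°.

Convert each endpoint to a unit vector on the sphere (x = cos φ cos λ, y = cos φ sin λ, z = sin φ).
The central angle between the endpoints is δ = arccos(p₁·p₂) ≈ 2.534 rad (145.2°).
Interpolate at f = 1/2 with slerp weights a = sin((1−f)δ)/sin δ ≈ 1.672, b = sin(fδ)/sin δ ≈ 1.672.
p = a·p₁ + b·p₂ ≈ (-0.404, -0.875, 0.266); φ = arcsin(p_z) ≈ 15.41°, λ = atan2(p_y, p_x) ≈ -114.80°.

≈ lat 15.4°, lon -114.8°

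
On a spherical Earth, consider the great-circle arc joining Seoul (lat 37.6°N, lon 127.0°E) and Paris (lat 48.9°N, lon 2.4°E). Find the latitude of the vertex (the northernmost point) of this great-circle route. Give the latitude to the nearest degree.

The great circle lies in the plane with unit normal n̂ = (p₁ × p₂)/|p₁ × p₂|.
Here n̂_z ≈ -0.435; the vertex latitude is φ_max = arccos|n̂_z| ≈ 64.2°.
Check via Clairaut: cos φ_max = |cos φ₁| · sin C = cos(37.6°)·sin(33.3°) ≈ 0.435, again giving ≈ 64.2°.

≈ 64°N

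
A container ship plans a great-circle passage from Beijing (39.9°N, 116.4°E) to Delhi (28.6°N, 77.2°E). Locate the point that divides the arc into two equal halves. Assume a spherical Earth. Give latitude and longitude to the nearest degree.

From cos δ = sin φ₁ sin φ₂ + cos φ₁ cos φ₂ cos Δλ, the central angle is δ ≈ 0.593 rad (34.0°).
Interpolate at f = 1/2 with slerp weights a = sin((1−f)δ)/sin δ ≈ 0.523, b = sin(fδ)/sin δ ≈ 0.523.
p = a·p₁ + b·p₂ ≈ (-0.077, 0.807, 0.586); φ = arcsin(p_z) ≈ 35.85°, λ = atan2(p_y, p_x) ≈ 95.43°.

≈ (36°N, 95°E)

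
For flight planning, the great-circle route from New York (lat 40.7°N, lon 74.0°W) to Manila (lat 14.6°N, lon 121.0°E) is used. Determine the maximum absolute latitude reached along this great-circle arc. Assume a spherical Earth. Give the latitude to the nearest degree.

≈ 77°N

The great circle lies in the plane with unit normal n̂ = (p₁ × p₂)/|p₁ × p₂|.
Here n̂_z ≈ -0.226; the vertex latitude is φ_max = arccos|n̂_z| ≈ 76.9°.
Check via Clairaut: cos φ_max = |cos φ₁| · sin C = cos(40.7°)·sin(17.4°) ≈ 0.226, again giving ≈ 76.9°.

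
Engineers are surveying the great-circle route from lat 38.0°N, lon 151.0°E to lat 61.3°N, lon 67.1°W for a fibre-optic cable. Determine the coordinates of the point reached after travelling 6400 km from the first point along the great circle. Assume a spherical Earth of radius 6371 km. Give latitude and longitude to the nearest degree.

The haversine formula gives a central angle δ ≈ 1.326 rad (76.0°) between the endpoints. The total great-circle distance is δ·R ≈ 1.326 × 6371 ≈ 8449 km, so the target fraction is f = 6400/8449 ≈ 0.758.
Interpolate at f ≈ 0.758 with slerp weights a = sin((1−f)δ)/sin δ ≈ 0.326, b = sin(fδ)/sin δ ≈ 0.870.
p = a·p₁ + b·p₂ ≈ (-0.062, -0.260, 0.964); φ = arcsin(p_z) ≈ 74.48°, λ = atan2(p_y, p_x) ≈ -103.39°.

≈ lat 74°N, lon 103°W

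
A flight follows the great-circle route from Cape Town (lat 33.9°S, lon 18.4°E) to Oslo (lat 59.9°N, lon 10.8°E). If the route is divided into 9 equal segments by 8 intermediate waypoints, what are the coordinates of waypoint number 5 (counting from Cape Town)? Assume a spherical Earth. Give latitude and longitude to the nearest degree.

Write both endpoints as unit vectors p₁, p₂ with components (cos φ cos λ, cos φ sin λ, sin φ).
The central angle between the endpoints is δ = arccos(p₁·p₂) ≈ 1.641 rad (94.0°).
Interpolate at f = 5/9 with slerp weights a = sin((1−f)δ)/sin δ ≈ 0.668, b = sin(fδ)/sin δ ≈ 0.792.
p = a·p₁ + b·p₂ ≈ (0.916, 0.249, 0.313); φ = arcsin(p_z) ≈ 18.24°, λ = atan2(p_y, p_x) ≈ 15.23°.

≈ lat 18°N, lon 15°E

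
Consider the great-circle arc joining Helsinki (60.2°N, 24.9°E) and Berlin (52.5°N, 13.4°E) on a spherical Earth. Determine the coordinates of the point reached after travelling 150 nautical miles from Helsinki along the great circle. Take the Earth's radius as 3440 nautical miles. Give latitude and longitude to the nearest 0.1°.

Convert each endpoint to a unit vector on the sphere (x = cos φ cos λ, y = cos φ sin λ, z = sin φ).
The central angle between the endpoints is δ = arccos(p₁·p₂) ≈ 0.174 rad (10.0°). The total great-circle distance is δ·R ≈ 0.174 × 3440 ≈ 598 nmi, so the target fraction is f = 150/598 ≈ 0.251.
Interpolate at f ≈ 0.251 with slerp weights a = sin((1−f)δ)/sin δ ≈ 0.751, b = sin(fδ)/sin δ ≈ 0.252.
p = a·p₁ + b·p₂ ≈ (0.488, 0.193, 0.851); φ = arcsin(p_z) ≈ 58.37°, λ = atan2(p_y, p_x) ≈ 21.56°.

≈ (58.4°N, 21.6°E)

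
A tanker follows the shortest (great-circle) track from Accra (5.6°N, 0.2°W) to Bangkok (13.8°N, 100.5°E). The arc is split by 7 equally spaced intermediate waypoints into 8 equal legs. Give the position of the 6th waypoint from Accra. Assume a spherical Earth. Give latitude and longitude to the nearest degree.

From cos δ = sin φ₁ sin φ₂ + cos φ₁ cos φ₂ cos Δλ, the central angle is δ ≈ 1.728 rad (99.0°).
Interpolate at f = 6/8 with slerp weights a = sin((1−f)δ)/sin δ ≈ 0.424, b = sin(fδ)/sin δ ≈ 0.974.
p = a·p₁ + b·p₂ ≈ (0.249, 0.929, 0.274); φ = arcsin(p_z) ≈ 15.89°, λ = atan2(p_y, p_x) ≈ 74.97°.

≈ 16°N, 75°E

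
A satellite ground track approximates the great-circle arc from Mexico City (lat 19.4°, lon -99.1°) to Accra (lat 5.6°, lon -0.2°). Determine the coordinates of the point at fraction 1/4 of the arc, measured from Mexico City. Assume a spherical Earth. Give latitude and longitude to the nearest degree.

Convert each endpoint to a unit vector on the sphere (x = cos φ cos λ, y = cos φ sin λ, z = sin φ).
The central angle between the endpoints is δ = arccos(p₁·p₂) ≈ 1.684 rad (96.5°).
Interpolate at f = 1/4 with slerp weights a = sin((1−f)δ)/sin δ ≈ 0.959, b = sin(fδ)/sin δ ≈ 0.411.
p = a·p₁ + b·p₂ ≈ (0.266, -0.895, 0.359); φ = arcsin(p_z) ≈ 21.02°, λ = atan2(p_y, p_x) ≈ -73.43°.

≈ lat 21°, lon -73°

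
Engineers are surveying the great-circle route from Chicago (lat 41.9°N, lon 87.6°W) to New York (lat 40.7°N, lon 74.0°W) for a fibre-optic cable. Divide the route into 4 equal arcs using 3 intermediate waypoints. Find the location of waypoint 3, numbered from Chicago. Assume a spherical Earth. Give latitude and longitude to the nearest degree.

The haversine formula gives a central angle δ ≈ 0.179 rad (10.3°) between the endpoints.
Interpolate at f = 3/4 with slerp weights a = sin((1−f)δ)/sin δ ≈ 0.251, b = sin(fδ)/sin δ ≈ 0.752.
p = a·p₁ + b·p₂ ≈ (0.165, -0.735, 0.658); φ = arcsin(p_z) ≈ 41.15°, λ = atan2(p_y, p_x) ≈ -77.35°.

≈ lat 41°N, lon 77°W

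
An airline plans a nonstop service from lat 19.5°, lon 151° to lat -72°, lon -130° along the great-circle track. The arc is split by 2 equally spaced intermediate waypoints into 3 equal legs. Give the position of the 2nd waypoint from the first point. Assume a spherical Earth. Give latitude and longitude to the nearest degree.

≈ lat -47°, lon 177°

From cos δ = sin φ₁ sin φ₂ + cos φ₁ cos φ₂ cos Δλ, the central angle is δ ≈ 1.836 rad (105.2°).
Interpolate at f = 2/3 with slerp weights a = sin((1−f)δ)/sin δ ≈ 0.595, b = sin(fδ)/sin δ ≈ 0.974.
p = a·p₁ + b·p₂ ≈ (-0.684, 0.041, -0.728); φ = arcsin(p_z) ≈ -46.72°, λ = atan2(p_y, p_x) ≈ 176.54°.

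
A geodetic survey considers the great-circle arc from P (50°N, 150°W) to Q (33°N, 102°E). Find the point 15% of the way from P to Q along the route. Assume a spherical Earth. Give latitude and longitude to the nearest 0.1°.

≈ (55.4°N, 166.5°W)

Convert each endpoint to a unit vector on the sphere (x = cos φ cos λ, y = cos φ sin λ, z = sin φ).
The central angle between the endpoints is δ = arccos(p₁·p₂) ≈ 1.317 rad (75.5°).
Interpolate at f = 0.15 with slerp weights a = sin((1−f)δ)/sin δ ≈ 0.930, b = sin(fδ)/sin δ ≈ 0.203.
p = a·p₁ + b·p₂ ≈ (-0.553, -0.132, 0.823); φ = arcsin(p_z) ≈ 55.35°, λ = atan2(p_y, p_x) ≈ -166.53°.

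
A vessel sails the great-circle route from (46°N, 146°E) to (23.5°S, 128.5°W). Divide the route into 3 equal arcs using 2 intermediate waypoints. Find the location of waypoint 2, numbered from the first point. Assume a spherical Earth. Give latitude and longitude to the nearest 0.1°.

≈ (2.1°N, 152.4°W)

From cos δ = sin φ₁ sin φ₂ + cos φ₁ cos φ₂ cos Δλ, the central angle is δ ≈ 1.810 rad (103.7°).
Interpolate at f = 2/3 with slerp weights a = sin((1−f)δ)/sin δ ≈ 0.584, b = sin(fδ)/sin δ ≈ 0.962.
p = a·p₁ + b·p₂ ≈ (-0.885, -0.463, 0.037); φ = arcsin(p_z) ≈ 2.10°, λ = atan2(p_y, p_x) ≈ -152.37°.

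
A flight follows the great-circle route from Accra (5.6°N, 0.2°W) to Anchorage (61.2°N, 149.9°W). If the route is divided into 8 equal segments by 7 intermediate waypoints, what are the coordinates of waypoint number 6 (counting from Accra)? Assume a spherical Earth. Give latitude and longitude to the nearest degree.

The haversine formula gives a central angle δ ≈ 1.905 rad (109.2°) between the endpoints.
Interpolate at f = 6/8 with slerp weights a = sin((1−f)δ)/sin δ ≈ 0.485, b = sin(fδ)/sin δ ≈ 1.048.
p = a·p₁ + b·p₂ ≈ (0.046, -0.255, 0.966); φ = arcsin(p_z) ≈ 74.98°, λ = atan2(p_y, p_x) ≈ -79.70°.

≈ (75°N, 80°W)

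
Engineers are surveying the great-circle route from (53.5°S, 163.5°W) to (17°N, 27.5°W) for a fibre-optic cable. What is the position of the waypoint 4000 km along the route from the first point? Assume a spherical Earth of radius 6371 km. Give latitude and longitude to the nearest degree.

≈ (55°S, 99°W)

Write both endpoints as unit vectors p₁, p₂ with components (cos φ cos λ, cos φ sin λ, sin φ).
The central angle between the endpoints is δ = arccos(p₁·p₂) ≈ 2.271 rad (130.1°). The total great-circle distance is δ·R ≈ 2.271 × 6371 ≈ 14467 km, so the target fraction is f = 4000/14467 ≈ 0.276.
Interpolate at f ≈ 0.276 with slerp weights a = sin((1−f)δ)/sin δ ≈ 1.304, b = sin(fδ)/sin δ ≈ 0.768.
p = a·p₁ + b·p₂ ≈ (-0.092, -0.559, -0.824); φ = arcsin(p_z) ≈ -55.46°, λ = atan2(p_y, p_x) ≈ -99.37°.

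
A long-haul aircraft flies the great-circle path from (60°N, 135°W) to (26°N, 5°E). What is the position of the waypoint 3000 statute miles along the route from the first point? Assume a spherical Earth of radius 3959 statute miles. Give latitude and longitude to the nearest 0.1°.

The haversine formula gives a central angle δ ≈ 1.535 rad (88.0°) between the endpoints. The total great-circle distance is δ·R ≈ 1.535 × 3959 ≈ 6079 mi, so the target fraction is f = 3000/6079 ≈ 0.494.
Interpolate at f ≈ 0.494 with slerp weights a = sin((1−f)δ)/sin δ ≈ 0.702, b = sin(fδ)/sin δ ≈ 0.688.
p = a·p₁ + b·p₂ ≈ (0.368, -0.194, 0.909); φ = arcsin(p_z) ≈ 65.43°, λ = atan2(p_y, p_x) ≈ -27.87°.

≈ (65.4°N, 27.9°W)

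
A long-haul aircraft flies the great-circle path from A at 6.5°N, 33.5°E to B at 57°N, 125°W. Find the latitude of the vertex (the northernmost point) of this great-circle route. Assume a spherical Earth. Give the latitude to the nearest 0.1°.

≈ 77.5°N

The great circle lies in the plane with unit normal n̂ = (p₁ × p₂)/|p₁ × p₂|.
Here n̂_z ≈ -0.217; the vertex latitude is φ_max = arccos|n̂_z| ≈ 77.5°.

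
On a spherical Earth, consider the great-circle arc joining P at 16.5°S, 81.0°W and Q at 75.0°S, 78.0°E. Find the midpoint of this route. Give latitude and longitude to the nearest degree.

Convert each endpoint to a unit vector on the sphere (x = cos φ cos λ, y = cos φ sin λ, z = sin φ).
The central angle between the endpoints is δ = arccos(p₁·p₂) ≈ 1.528 rad (87.6°).
Interpolate at f = 1/2 with slerp weights a = sin((1−f)δ)/sin δ ≈ 0.692, b = sin(fδ)/sin δ ≈ 0.692.
p = a·p₁ + b·p₂ ≈ (0.141, -0.480, -0.866); φ = arcsin(p_z) ≈ -59.95°, λ = atan2(p_y, p_x) ≈ -73.63°.

≈ 60°S, 74°W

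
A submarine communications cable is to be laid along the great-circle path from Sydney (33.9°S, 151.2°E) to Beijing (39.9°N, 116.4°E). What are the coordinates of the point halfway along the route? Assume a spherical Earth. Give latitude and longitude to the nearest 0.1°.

≈ 3.1°N, 134.5°E

Write both endpoints as unit vectors p₁, p₂ with components (cos φ cos λ, cos φ sin λ, sin φ).
The central angle between the endpoints is δ = arccos(p₁·p₂) ≈ 1.405 rad (80.5°).
Interpolate at f = 1/2 with slerp weights a = sin((1−f)δ)/sin δ ≈ 0.655, b = sin(fδ)/sin δ ≈ 0.655.
p = a·p₁ + b·p₂ ≈ (-0.700, 0.712, 0.055); φ = arcsin(p_z) ≈ 3.14°, λ = atan2(p_y, p_x) ≈ 134.51°.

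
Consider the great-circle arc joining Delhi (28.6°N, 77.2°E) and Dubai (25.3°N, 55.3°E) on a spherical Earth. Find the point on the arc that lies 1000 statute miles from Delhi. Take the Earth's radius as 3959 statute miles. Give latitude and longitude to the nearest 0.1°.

From cos δ = sin φ₁ sin φ₂ + cos φ₁ cos φ₂ cos Δλ, the central angle is δ ≈ 0.345 rad (19.8°). The total great-circle distance is δ·R ≈ 0.345 × 3959 ≈ 1366 mi, so the target fraction is f = 1000/1366 ≈ 0.732.
Interpolate at f ≈ 0.732 with slerp weights a = sin((1−f)δ)/sin δ ≈ 0.273, b = sin(fδ)/sin δ ≈ 0.739.
p = a·p₁ + b·p₂ ≈ (0.433, 0.783, 0.446); φ = arcsin(p_z) ≈ 26.51°, λ = atan2(p_y, p_x) ≈ 61.03°.

≈ (26.5°N, 61.0°E)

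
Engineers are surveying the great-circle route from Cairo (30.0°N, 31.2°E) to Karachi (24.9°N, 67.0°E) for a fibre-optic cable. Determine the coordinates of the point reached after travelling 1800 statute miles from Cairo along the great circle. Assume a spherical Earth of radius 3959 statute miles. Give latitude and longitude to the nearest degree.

Write both endpoints as unit vectors p₁, p₂ with components (cos φ cos λ, cos φ sin λ, sin φ).
The central angle between the endpoints is δ = arccos(p₁·p₂) ≈ 0.559 rad (32.0°). The total great-circle distance is δ·R ≈ 0.559 × 3959 ≈ 2214 mi, so the target fraction is f = 1800/2214 ≈ 0.813.
Interpolate at f ≈ 0.813 with slerp weights a = sin((1−f)δ)/sin δ ≈ 0.197, b = sin(fδ)/sin δ ≈ 0.828.
p = a·p₁ + b·p₂ ≈ (0.439, 0.779, 0.447); φ = arcsin(p_z) ≈ 26.55°, λ = atan2(p_y, p_x) ≈ 60.60°.

≈ 27°N, 61°E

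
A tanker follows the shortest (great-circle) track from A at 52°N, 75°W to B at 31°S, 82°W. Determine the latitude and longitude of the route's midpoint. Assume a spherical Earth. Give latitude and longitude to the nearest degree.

≈ 11°N, 79°W

Convert each endpoint to a unit vector on the sphere (x = cos φ cos λ, y = cos φ sin λ, z = sin φ).
The central angle between the endpoints is δ = arccos(p₁·p₂) ≈ 1.453 rad (83.2°).
Interpolate at f = 1/2 with slerp weights a = sin((1−f)δ)/sin δ ≈ 0.669, b = sin(fδ)/sin δ ≈ 0.669.
p = a·p₁ + b·p₂ ≈ (0.186, -0.965, 0.183); φ = arcsin(p_z) ≈ 10.52°, λ = atan2(p_y, p_x) ≈ -79.07°.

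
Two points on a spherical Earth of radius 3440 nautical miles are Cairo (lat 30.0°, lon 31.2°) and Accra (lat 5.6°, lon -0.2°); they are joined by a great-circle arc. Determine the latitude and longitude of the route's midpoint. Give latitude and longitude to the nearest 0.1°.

≈ lat 18.4°, lon 14.4°

Convert each endpoint to a unit vector on the sphere (x = cos φ cos λ, y = cos φ sin λ, z = sin φ).
The central angle between the endpoints is δ = arccos(p₁·p₂) ≈ 0.669 rad (38.3°).
Interpolate at f = 1/2 with slerp weights a = sin((1−f)δ)/sin δ ≈ 0.529, b = sin(fδ)/sin δ ≈ 0.529.
p = a·p₁ + b·p₂ ≈ (0.919, 0.236, 0.316); φ = arcsin(p_z) ≈ 18.44°, λ = atan2(p_y, p_x) ≈ 14.38°.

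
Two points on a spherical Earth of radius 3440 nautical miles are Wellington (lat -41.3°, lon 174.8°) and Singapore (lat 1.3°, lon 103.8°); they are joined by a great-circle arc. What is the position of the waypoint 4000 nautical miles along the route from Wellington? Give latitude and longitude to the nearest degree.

Write both endpoints as unit vectors p₁, p₂ with components (cos φ cos λ, cos φ sin λ, sin φ).
The central angle between the endpoints is δ = arccos(p₁·p₂) ≈ 1.339 rad (76.7°). The total great-circle distance is δ·R ≈ 1.339 × 3440 ≈ 4607 nmi, so the target fraction is f = 4000/4607 ≈ 0.868.
Interpolate at f ≈ 0.868 with slerp weights a = sin((1−f)δ)/sin δ ≈ 0.180, b = sin(fδ)/sin δ ≈ 0.943.
p = a·p₁ + b·p₂ ≈ (-0.360, 0.928, -0.098); φ = arcsin(p_z) ≈ -5.60°, λ = atan2(p_y, p_x) ≈ 111.19°.

≈ lat -6°, lon 111°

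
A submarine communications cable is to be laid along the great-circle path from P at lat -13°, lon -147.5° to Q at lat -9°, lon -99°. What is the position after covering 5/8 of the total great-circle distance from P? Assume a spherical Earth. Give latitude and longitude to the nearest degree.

≈ lat -11°, lon -117°

Write both endpoints as unit vectors p₁, p₂ with components (cos φ cos λ, cos φ sin λ, sin φ).
The central angle between the endpoints is δ = arccos(p₁·p₂) ≈ 0.833 rad (47.7°).
Interpolate at f = 5/8 with slerp weights a = sin((1−f)δ)/sin δ ≈ 0.415, b = sin(fδ)/sin δ ≈ 0.672.
p = a·p₁ + b·p₂ ≈ (-0.445, -0.873, -0.199); φ = arcsin(p_z) ≈ -11.45°, λ = atan2(p_y, p_x) ≈ -117.01°.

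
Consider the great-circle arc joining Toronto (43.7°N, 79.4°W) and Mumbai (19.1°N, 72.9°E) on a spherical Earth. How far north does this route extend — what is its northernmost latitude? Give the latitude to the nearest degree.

The great circle lies in the plane with unit normal n̂ = (p₁ × p₂)/|p₁ × p₂|.
Here n̂_z ≈ +0.343; the vertex latitude is φ_max = arccos|n̂_z| ≈ 69.9°.

≈ 70°N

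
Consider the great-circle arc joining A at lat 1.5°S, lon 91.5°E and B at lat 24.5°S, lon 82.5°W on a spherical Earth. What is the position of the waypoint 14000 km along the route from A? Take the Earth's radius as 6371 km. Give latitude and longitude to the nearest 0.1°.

≈ lat 50.9°S, lon 72.7°W

Convert each endpoint to a unit vector on the sphere (x = cos φ cos λ, y = cos φ sin λ, z = sin φ).
The central angle between the endpoints is δ = arccos(p₁·p₂) ≈ 2.677 rad (153.4°). The total great-circle distance is δ·R ≈ 2.677 × 6371 ≈ 17052 km, so the target fraction is f = 14000/17052 ≈ 0.821.
Interpolate at f ≈ 0.821 with slerp weights a = sin((1−f)δ)/sin δ ≈ 1.028, b = sin(fδ)/sin δ ≈ 1.806.
p = a·p₁ + b·p₂ ≈ (0.188, -0.602, -0.776); φ = arcsin(p_z) ≈ -50.89°, λ = atan2(p_y, p_x) ≈ -72.70°.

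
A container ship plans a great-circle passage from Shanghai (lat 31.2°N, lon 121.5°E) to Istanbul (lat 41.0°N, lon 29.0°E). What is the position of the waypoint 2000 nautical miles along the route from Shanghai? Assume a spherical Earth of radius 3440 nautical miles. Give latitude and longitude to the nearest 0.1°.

≈ lat 46.0°N, lon 82.7°E

Write both endpoints as unit vectors p₁, p₂ with components (cos φ cos λ, cos φ sin λ, sin φ).
The central angle between the endpoints is δ = arccos(p₁·p₂) ≈ 1.254 rad (71.8°). The total great-circle distance is δ·R ≈ 1.254 × 3440 ≈ 4313 nmi, so the target fraction is f = 2000/4313 ≈ 0.464.
Interpolate at f ≈ 0.464 with slerp weights a = sin((1−f)δ)/sin δ ≈ 0.656, b = sin(fδ)/sin δ ≈ 0.578.
p = a·p₁ + b·p₂ ≈ (0.089, 0.690, 0.719); φ = arcsin(p_z) ≈ 45.95°, λ = atan2(p_y, p_x) ≈ 82.68°.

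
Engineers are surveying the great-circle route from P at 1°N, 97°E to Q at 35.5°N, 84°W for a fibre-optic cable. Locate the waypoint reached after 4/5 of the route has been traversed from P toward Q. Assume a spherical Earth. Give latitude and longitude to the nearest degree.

≈ 64°N, 86°W

From cos δ = sin φ₁ sin φ₂ + cos φ₁ cos φ₂ cos Δλ, the central angle is δ ≈ 2.504 rad (143.5°).
Interpolate at f = 4/5 with slerp weights a = sin((1−f)δ)/sin δ ≈ 0.807, b = sin(fδ)/sin δ ≈ 1.526.
p = a·p₁ + b·p₂ ≈ (0.032, -0.434, 0.900); φ = arcsin(p_z) ≈ 64.18°, λ = atan2(p_y, p_x) ≈ -85.85°.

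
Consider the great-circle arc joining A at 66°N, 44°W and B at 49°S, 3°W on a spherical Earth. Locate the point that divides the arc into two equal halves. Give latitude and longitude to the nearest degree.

Convert each endpoint to a unit vector on the sphere (x = cos φ cos λ, y = cos φ sin λ, z = sin φ).
The central angle between the endpoints is δ = arccos(p₁·p₂) ≈ 2.081 rad (119.2°).
Interpolate at f = 1/2 with slerp weights a = sin((1−f)δ)/sin δ ≈ 0.988, b = sin(fδ)/sin δ ≈ 0.988.
p = a·p₁ + b·p₂ ≈ (0.937, -0.313, 0.157); φ = arcsin(p_z) ≈ 9.03°, λ = atan2(p_y, p_x) ≈ -18.49°.

≈ 9°N, 18°W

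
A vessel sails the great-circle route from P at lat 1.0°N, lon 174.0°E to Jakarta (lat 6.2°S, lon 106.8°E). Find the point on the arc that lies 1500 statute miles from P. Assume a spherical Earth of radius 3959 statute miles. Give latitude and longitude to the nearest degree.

≈ lat 2°S, lon 152°E

From cos δ = sin φ₁ sin φ₂ + cos φ₁ cos φ₂ cos Δλ, the central angle is δ ≈ 1.177 rad (67.5°). The total great-circle distance is δ·R ≈ 1.177 × 3959 ≈ 4661 mi, so the target fraction is f = 1500/4661 ≈ 0.322.
Interpolate at f ≈ 0.322 with slerp weights a = sin((1−f)δ)/sin δ ≈ 0.776, b = sin(fδ)/sin δ ≈ 0.400.
p = a·p₁ + b·p₂ ≈ (-0.886, 0.462, -0.030); φ = arcsin(p_z) ≈ -1.70°, λ = atan2(p_y, p_x) ≈ 152.46°.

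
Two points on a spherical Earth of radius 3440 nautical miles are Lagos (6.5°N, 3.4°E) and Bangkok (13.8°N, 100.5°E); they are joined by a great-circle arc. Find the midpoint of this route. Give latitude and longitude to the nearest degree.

≈ 15°N, 51°E

The haversine formula gives a central angle δ ≈ 1.663 rad (95.3°) between the endpoints.
Interpolate at f = 1/2 with slerp weights a = sin((1−f)δ)/sin δ ≈ 0.742, b = sin(fδ)/sin δ ≈ 0.742.
p = a·p₁ + b·p₂ ≈ (0.605, 0.752, 0.261); φ = arcsin(p_z) ≈ 15.13°, λ = atan2(p_y, p_x) ≈ 51.21°.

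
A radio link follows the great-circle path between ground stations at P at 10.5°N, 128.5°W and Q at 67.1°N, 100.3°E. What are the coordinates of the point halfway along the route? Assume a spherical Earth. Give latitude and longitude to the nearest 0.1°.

≈ 54.6°N, 150.4°W

Convert each endpoint to a unit vector on the sphere (x = cos φ cos λ, y = cos φ sin λ, z = sin φ).
The central angle between the endpoints is δ = arccos(p₁·p₂) ≈ 1.655 rad (94.8°).
Interpolate at f = 1/2 with slerp weights a = sin((1−f)δ)/sin δ ≈ 0.739, b = sin(fδ)/sin δ ≈ 0.739.
p = a·p₁ + b·p₂ ≈ (-0.504, -0.286, 0.815); φ = arcsin(p_z) ≈ 54.62°, λ = atan2(p_y, p_x) ≈ -150.44°.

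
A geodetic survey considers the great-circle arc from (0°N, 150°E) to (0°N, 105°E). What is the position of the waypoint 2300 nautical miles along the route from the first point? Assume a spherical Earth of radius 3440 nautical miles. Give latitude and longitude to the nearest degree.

The haversine formula gives a central angle δ ≈ 0.785 rad (45.0°) between the endpoints. The total great-circle distance is δ·R ≈ 0.785 × 3440 ≈ 2702 nmi, so the target fraction is f = 2300/2702 ≈ 0.851.
Interpolate at f ≈ 0.851 with slerp weights a = sin((1−f)δ)/sin δ ≈ 0.165, b = sin(fδ)/sin δ ≈ 0.877.
p = a·p₁ + b·p₂ ≈ (-0.370, 0.929, 0.000); φ = arcsin(p_z) ≈ 0.00°, λ = atan2(p_y, p_x) ≈ 111.69°.

≈ (0°N, 112°E)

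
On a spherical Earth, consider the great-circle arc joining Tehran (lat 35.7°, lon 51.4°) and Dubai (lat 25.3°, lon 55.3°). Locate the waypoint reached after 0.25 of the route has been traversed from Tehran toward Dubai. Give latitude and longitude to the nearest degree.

Write both endpoints as unit vectors p₁, p₂ with components (cos φ cos λ, cos φ sin λ, sin φ).
The central angle between the endpoints is δ = arccos(p₁·p₂) ≈ 0.191 rad (10.9°).
Interpolate at f = 0.25 with slerp weights a = sin((1−f)δ)/sin δ ≈ 0.752, b = sin(fδ)/sin δ ≈ 0.251.
p = a·p₁ + b·p₂ ≈ (0.510, 0.664, 0.546); φ = arcsin(p_z) ≈ 33.11°, λ = atan2(p_y, p_x) ≈ 52.46°.

≈ lat 33°, lon 52°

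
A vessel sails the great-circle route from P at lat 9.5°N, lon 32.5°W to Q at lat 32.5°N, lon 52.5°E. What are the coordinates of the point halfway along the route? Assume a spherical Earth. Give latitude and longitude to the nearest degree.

Convert each endpoint to a unit vector on the sphere (x = cos φ cos λ, y = cos φ sin λ, z = sin φ).
The central angle between the endpoints is δ = arccos(p₁·p₂) ≈ 1.409 rad (80.7°).
Interpolate at f = 1/2 with slerp weights a = sin((1−f)δ)/sin δ ≈ 0.656, b = sin(fδ)/sin δ ≈ 0.656.
p = a·p₁ + b·p₂ ≈ (0.883, 0.091, 0.461); φ = arcsin(p_z) ≈ 27.44°, λ = atan2(p_y, p_x) ≈ 5.91°.

≈ lat 27°N, lon 6°E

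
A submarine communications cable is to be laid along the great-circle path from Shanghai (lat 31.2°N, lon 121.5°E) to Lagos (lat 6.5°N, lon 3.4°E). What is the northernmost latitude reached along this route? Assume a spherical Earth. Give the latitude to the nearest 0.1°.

The great circle lies in the plane with unit normal n̂ = (p₁ × p₂)/|p₁ × p₂|.
Here n̂_z ≈ -0.798; the vertex latitude is φ_max = arccos|n̂_z| ≈ 37.1°.
Check via Clairaut: cos φ_max = |cos φ₁| · sin C = cos(31.2°)·sin(68.8°) ≈ 0.798, again giving ≈ 37.1°.

≈ 37.1°N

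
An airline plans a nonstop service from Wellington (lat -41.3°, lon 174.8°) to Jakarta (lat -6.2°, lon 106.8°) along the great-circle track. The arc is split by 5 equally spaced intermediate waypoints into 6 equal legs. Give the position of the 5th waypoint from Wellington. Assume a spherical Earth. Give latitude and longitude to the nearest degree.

≈ lat -14°, lon 116°

From cos δ = sin φ₁ sin φ₂ + cos φ₁ cos φ₂ cos Δλ, the central angle is δ ≈ 1.212 rad (69.4°).
Interpolate at f = 5/6 with slerp weights a = sin((1−f)δ)/sin δ ≈ 0.214, b = sin(fδ)/sin δ ≈ 0.904.
p = a·p₁ + b·p₂ ≈ (-0.420, 0.875, -0.239); φ = arcsin(p_z) ≈ -13.83°, λ = atan2(p_y, p_x) ≈ 115.64°.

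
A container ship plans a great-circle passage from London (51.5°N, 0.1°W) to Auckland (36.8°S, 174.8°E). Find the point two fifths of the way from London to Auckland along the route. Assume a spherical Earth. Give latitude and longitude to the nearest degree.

Write both endpoints as unit vectors p₁, p₂ with components (cos φ cos λ, cos φ sin λ, sin φ).
The central angle between the endpoints is δ = arccos(p₁·p₂) ≈ 2.877 rad (164.9°).
Interpolate at f = 2/5 with slerp weights a = sin((1−f)δ)/sin δ ≈ 3.783, b = sin(fδ)/sin δ ≈ 3.496.
p = a·p₁ + b·p₂ ≈ (-0.433, 0.250, 0.866); φ = arcsin(p_z) ≈ 59.99°, λ = atan2(p_y, p_x) ≈ 150.06°.

≈ 60°N, 150°E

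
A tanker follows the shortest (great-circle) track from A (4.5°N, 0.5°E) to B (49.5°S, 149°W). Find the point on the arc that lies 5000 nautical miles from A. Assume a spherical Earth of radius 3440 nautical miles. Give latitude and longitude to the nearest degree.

≈ (63°S, 65°W)

The haversine formula gives a central angle δ ≈ 2.236 rad (128.1°) between the endpoints. The total great-circle distance is δ·R ≈ 2.236 × 3440 ≈ 7693 nmi, so the target fraction is f = 5000/7693 ≈ 0.650.
Interpolate at f ≈ 0.650 with slerp weights a = sin((1−f)δ)/sin δ ≈ 0.897, b = sin(fδ)/sin δ ≈ 1.263.
p = a·p₁ + b·p₂ ≈ (0.191, -0.415, -0.890); φ = arcsin(p_z) ≈ -62.84°, λ = atan2(p_y, p_x) ≈ -65.26°.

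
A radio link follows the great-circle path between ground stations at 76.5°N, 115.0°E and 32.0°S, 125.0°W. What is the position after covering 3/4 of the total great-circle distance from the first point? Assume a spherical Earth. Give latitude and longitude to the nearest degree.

Write both endpoints as unit vectors p₁, p₂ with components (cos φ cos λ, cos φ sin λ, sin φ).
The central angle between the endpoints is δ = arccos(p₁·p₂) ≈ 2.232 rad (127.9°).
Interpolate at f = 3/4 with slerp weights a = sin((1−f)δ)/sin δ ≈ 0.671, b = sin(fδ)/sin δ ≈ 1.260.
p = a·p₁ + b·p₂ ≈ (-0.679, -0.734, -0.015); φ = arcsin(p_z) ≈ -0.88°, λ = atan2(p_y, p_x) ≈ -132.80°.

≈ 1°S, 133°W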